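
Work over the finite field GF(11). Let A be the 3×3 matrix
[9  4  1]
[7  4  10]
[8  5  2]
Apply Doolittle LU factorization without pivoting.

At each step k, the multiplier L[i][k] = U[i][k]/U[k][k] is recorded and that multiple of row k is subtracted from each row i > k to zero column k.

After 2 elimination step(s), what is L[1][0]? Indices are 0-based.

L[1][0] = 2

[col 0] pivot 9
  R1 -= 2*R0 → (0, 7, 8)  (L[1][0] := 2)
  R2 -= 7*R0 → (0, 10, 6)  (L[2][0] := 7)
[col 1] pivot 7
  R2 -= 3*R1 → (0, 0, 4)  (L[2][1] := 3)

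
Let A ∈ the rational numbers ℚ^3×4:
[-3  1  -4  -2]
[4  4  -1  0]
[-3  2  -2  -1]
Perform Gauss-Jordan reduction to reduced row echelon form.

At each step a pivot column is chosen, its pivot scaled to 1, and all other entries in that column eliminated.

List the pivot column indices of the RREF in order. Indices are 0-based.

pivot columns: 0, 1, 2

[1] R0 /= -3  ⇒  (1, -1/3, 4/3, 2/3)
     R1 -= 4·R0  ⇒  (0, 16/3, -19/3, -8/3)
     R2 -= -3·R0  ⇒  (0, 1, 2, 1)
[2] R1 /= 16/3  ⇒  (0, 1, -19/16, -1/2)
     R0 -= -1/3·R1  ⇒  (1, 0, 15/16, 1/2)
     R2 -= 1·R1  ⇒  (0, 0, 51/16, 3/2)
[3] R2 /= 51/16  ⇒  (0, 0, 1, 8/17)
     R0 -= 15/16·R2  ⇒  (1, 0, 0, 1/17)
     R1 -= -19/16·R2  ⇒  (0, 1, 0, 1/17)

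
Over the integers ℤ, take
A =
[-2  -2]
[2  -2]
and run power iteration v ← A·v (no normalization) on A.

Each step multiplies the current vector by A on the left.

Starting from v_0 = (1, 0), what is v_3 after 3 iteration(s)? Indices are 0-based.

v_3 = (16, 16)

v_0 = (1, 0).
v_1 = A·v_0 = (-2, 2).
v_2 = A·v_1 = (0, -8).
v_3 = A·v_2 = (16, 16).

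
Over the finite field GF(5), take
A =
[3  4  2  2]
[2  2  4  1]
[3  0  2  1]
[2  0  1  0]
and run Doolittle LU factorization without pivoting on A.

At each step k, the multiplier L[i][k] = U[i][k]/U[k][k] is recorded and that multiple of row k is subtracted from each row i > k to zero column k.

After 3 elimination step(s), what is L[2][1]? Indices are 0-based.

k=0: U[0][0]=3
  eliminate (1,0): mult=4, new row 1: (0, 1, 1, 3); set L[1][0]=4
  eliminate (2,0): mult=1, new row 2: (0, 1, 0, 4); set L[2][0]=1
  eliminate (3,0): mult=4, new row 3: (0, 4, 3, 2); set L[3][0]=4
k=1: U[1][1]=1
  eliminate (2,1): mult=1, new row 2: (0, 0, 4, 1); set L[2][1]=1
  eliminate (3,1): mult=4, new row 3: (0, 0, 4, 0); set L[3][1]=4
k=2: U[2][2]=4
  eliminate (3,2): mult=1, new row 3: (0, 0, 0, 4); set L[3][2]=1

L[2][1] = 1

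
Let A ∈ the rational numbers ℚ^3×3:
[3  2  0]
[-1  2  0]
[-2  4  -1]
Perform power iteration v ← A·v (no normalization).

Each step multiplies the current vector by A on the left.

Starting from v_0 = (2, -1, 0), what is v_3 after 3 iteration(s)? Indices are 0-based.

v_0 = (2, -1, 0).
v_1 = A·v_0 = (4, -4, -8).
v_2 = A·v_1 = (4, -12, -16).
v_3 = A·v_2 = (-12, -28, -40).

v_3 = (-12, -28, -40)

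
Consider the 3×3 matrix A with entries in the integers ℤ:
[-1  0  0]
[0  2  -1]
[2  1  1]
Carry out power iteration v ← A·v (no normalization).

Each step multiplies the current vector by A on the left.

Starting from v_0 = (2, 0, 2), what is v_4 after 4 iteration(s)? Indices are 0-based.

v_4 = (2, -34, -30)

v_0 = (2, 0, 2).
v_1 = A·v_0 = (-2, -2, 6).
v_2 = A·v_1 = (2, -10, 0).
v_3 = A·v_2 = (-2, -20, -6).
v_4 = A·v_3 = (2, -34, -30).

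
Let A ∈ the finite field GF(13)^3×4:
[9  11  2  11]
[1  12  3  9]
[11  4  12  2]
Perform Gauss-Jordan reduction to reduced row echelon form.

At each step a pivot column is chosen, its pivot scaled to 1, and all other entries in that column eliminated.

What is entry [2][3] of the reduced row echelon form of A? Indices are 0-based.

[1] R0 /= 9  ⇒  (1, 7, 6, 7)
     R1 -= 1·R0  ⇒  (0, 5, 10, 2)
     R2 -= 11·R0  ⇒  (0, 5, 11, 3)
[2] R1 /= 5  ⇒  (0, 1, 2, 3)
     R0 -= 7·R1  ⇒  (1, 0, 5, 12)
     R2 -= 5·R1  ⇒  (0, 0, 1, 1)
[3] R2 /= 1  ⇒  (0, 0, 1, 1)
     R0 -= 5·R2  ⇒  (1, 0, 0, 7)
     R1 -= 2·R2  ⇒  (0, 1, 0, 1)

M[2][3] = 1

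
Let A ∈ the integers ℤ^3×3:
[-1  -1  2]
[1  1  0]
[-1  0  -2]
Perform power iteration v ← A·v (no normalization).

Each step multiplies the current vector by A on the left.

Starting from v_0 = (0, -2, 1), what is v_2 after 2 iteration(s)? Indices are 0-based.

v_0 = (0, -2, 1).
v_1 = A·v_0 = (4, -2, -2).
v_2 = A·v_1 = (-6, 2, 0).

v_2 = (-6, 2, 0)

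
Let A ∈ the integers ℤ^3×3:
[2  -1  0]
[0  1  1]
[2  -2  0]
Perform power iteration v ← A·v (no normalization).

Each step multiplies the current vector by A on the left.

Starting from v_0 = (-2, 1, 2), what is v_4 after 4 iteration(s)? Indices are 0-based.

v_0 = (-2, 1, 2).
v_1 = A·v_0 = (-5, 3, -6).
v_2 = A·v_1 = (-13, -3, -16).
v_3 = A·v_2 = (-23, -19, -20).
v_4 = A·v_3 = (-27, -39, -8).

v_4 = (-27, -39, -8)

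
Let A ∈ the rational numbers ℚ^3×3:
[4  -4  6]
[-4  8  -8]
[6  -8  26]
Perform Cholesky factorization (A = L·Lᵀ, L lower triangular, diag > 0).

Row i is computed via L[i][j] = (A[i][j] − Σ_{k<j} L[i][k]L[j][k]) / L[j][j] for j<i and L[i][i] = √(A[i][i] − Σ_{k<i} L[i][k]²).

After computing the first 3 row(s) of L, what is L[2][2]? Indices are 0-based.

L[2][2] = 4

Step 1: L[0][0] = √(4) = 2.
  L[1][0] = (-4) / L[0][0] = -2.
Step 2: L[1][1] = √(4) = 2.
  L[2][0] = (6) / L[0][0] = 3.
  L[2][1] = (-2) / L[1][1] = -1.
Step 3: L[2][2] = √(16) = 4.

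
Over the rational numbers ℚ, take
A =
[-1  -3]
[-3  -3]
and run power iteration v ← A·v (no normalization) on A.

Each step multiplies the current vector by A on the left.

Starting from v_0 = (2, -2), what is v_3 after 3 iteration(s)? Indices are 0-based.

v_3 = (40, 48)

v_0 = (2, -2).
v_1 = A·v_0 = (4, 0).
v_2 = A·v_1 = (-4, -12).
v_3 = A·v_2 = (40, 48).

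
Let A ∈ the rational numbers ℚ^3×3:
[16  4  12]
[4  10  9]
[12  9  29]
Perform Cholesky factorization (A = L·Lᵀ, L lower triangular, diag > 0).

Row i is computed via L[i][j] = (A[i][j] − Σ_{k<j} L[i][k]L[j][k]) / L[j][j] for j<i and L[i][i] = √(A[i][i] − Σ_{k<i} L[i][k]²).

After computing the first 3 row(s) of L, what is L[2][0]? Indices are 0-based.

Step 1: L[0][0] = √(16) = 4.
  L[1][0] = (4) / L[0][0] = 1.
Step 2: L[1][1] = √(9) = 3.
  L[2][0] = (12) / L[0][0] = 3.
  L[2][1] = (6) / L[1][1] = 2.
Step 3: L[2][2] = √(16) = 4.

L[2][0] = 3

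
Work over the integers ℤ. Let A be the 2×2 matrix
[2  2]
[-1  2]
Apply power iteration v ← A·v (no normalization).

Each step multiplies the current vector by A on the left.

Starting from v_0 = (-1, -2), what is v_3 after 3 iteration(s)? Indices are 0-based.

v_3 = (-36, 18)

v_0 = (-1, -2).
v_1 = A·v_0 = (-6, -3).
v_2 = A·v_1 = (-18, 0).
v_3 = A·v_2 = (-36, 18).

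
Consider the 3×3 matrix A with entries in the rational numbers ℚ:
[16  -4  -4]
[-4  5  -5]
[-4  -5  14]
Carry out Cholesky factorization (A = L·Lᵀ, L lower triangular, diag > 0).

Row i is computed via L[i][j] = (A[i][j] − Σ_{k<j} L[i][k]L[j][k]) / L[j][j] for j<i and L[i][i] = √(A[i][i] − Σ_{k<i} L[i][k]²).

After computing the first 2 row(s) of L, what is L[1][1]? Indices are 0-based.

Step 1: L[0][0] = √(16) = 4.
  L[1][0] = (-4) / L[0][0] = -1.
Step 2: L[1][1] = √(4) = 2.

L[1][1] = 2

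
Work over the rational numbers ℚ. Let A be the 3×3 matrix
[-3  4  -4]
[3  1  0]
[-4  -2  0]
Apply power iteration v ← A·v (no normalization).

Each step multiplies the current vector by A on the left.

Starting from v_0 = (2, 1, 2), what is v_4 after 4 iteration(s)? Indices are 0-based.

v_0 = (2, 1, 2).
v_1 = A·v_0 = (-10, 7, -10).
v_2 = A·v_1 = (98, -23, 26).
v_3 = A·v_2 = (-490, 271, -346).
v_4 = A·v_3 = (3938, -1199, 1418).

v_4 = (3938, -1199, 1418)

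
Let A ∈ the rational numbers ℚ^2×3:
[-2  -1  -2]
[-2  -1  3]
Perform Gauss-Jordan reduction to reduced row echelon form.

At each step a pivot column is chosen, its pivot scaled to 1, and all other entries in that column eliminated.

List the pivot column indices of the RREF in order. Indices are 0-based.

[1] R0 /= -2  ⇒  (1, 1/2, 1)
     R1 -= -2·R0  ⇒  (0, 0, 5)
column 1 empty below row 1
[2] R1 /= 5  ⇒  (0, 0, 1)
     R0 -= 1·R1  ⇒  (1, 1/2, 0)

pivot columns: 0, 2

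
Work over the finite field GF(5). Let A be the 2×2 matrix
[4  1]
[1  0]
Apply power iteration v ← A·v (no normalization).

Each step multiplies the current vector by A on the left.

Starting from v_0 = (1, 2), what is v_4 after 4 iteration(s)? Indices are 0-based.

v_0 = (1, 2).
v_1 = A·v_0 = (1, 1).
v_2 = A·v_1 = (0, 1).
v_3 = A·v_2 = (1, 0).
v_4 = A·v_3 = (4, 1).

v_4 = (4, 1)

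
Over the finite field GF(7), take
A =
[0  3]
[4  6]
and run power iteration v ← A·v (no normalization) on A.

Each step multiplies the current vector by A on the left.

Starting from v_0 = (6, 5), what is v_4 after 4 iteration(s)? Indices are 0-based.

v_4 = (1, 4)

v_0 = (6, 5).
v_1 = A·v_0 = (1, 5).
v_2 = A·v_1 = (1, 6).
v_3 = A·v_2 = (4, 5).
v_4 = A·v_3 = (1, 4).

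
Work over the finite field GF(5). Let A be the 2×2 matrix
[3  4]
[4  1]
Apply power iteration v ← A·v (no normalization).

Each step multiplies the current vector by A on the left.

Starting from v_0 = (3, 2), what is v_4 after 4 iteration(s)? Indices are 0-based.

v_0 = (3, 2).
v_1 = A·v_0 = (2, 4).
v_2 = A·v_1 = (2, 2).
v_3 = A·v_2 = (4, 0).
v_4 = A·v_3 = (2, 1).

v_4 = (2, 1)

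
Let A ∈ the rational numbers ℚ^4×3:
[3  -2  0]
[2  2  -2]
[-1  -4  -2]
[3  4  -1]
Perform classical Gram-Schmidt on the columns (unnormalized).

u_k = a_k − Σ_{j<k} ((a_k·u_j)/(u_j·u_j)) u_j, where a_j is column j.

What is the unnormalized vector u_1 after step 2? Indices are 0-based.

u_1 = (-88/23, 18/23, -78/23, 50/23)

Step 1: u_0 = a_0 = (3, 2, -1, 3).
Step 2: u_1 = a_1 − (14/23)·u_0 = (-88/23, 18/23, -78/23, 50/23).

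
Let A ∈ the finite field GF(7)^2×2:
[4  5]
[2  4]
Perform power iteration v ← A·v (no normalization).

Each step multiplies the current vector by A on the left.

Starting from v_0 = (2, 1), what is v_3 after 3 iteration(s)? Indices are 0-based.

v_3 = (0, 3)

v_0 = (2, 1).
v_1 = A·v_0 = (6, 1).
v_2 = A·v_1 = (1, 2).
v_3 = A·v_2 = (0, 3).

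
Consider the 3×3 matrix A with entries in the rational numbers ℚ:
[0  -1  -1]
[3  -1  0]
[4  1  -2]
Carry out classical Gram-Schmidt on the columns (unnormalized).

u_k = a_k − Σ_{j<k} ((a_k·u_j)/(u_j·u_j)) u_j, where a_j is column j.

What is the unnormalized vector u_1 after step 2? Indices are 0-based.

u_1 = (-1, -28/25, 21/25)

Step 1: u_0 = a_0 = (0, 3, 4).
Step 2: u_1 = a_1 − (1/25)·u_0 = (-1, -28/25, 21/25).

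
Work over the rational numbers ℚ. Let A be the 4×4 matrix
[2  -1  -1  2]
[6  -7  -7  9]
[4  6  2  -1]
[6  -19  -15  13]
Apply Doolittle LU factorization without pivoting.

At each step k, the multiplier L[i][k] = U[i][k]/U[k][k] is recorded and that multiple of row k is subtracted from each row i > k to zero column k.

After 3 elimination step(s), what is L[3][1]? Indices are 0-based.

Step 1: pivot at (0,0) is 2.
  row1 ← row1 − (3)·row0  ⇒  L[1][0]=3, U row1=(0, -4, -4, 3)
  row2 ← row2 − (2)·row0  ⇒  L[2][0]=2, U row2=(0, 8, 4, -5)
  row3 ← row3 − (3)·row0  ⇒  L[3][0]=3, U row3=(0, -16, -12, 7)
Step 2: pivot at (1,1) is -4.
  row2 ← row2 − (-2)·row1  ⇒  L[2][1]=-2, U row2=(0, 0, -4, 1)
  row3 ← row3 − (4)·row1  ⇒  L[3][1]=4, U row3=(0, 0, 4, -5)
Step 3: pivot at (2,2) is -4.
  row3 ← row3 − (-1)·row2  ⇒  L[3][2]=-1, U row3=(0, 0, 0, -4)

L[3][1] = 4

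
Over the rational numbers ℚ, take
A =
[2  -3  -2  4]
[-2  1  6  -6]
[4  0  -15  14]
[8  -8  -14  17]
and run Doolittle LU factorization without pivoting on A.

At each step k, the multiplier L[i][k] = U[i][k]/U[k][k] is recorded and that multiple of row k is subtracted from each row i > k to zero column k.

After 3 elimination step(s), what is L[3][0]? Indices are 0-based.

k=0: U[0][0]=2
  eliminate (1,0): mult=-1, new row 1: (0, -2, 4, -2); set L[1][0]=-1
  eliminate (2,0): mult=2, new row 2: (0, 6, -11, 6); set L[2][0]=2
  eliminate (3,0): mult=4, new row 3: (0, 4, -6, 1); set L[3][0]=4
k=1: U[1][1]=-2
  eliminate (2,1): mult=-3, new row 2: (0, 0, 1, 0); set L[2][1]=-3
  eliminate (3,1): mult=-2, new row 3: (0, 0, 2, -3); set L[3][1]=-2
k=2: U[2][2]=1
  eliminate (3,2): mult=2, new row 3: (0, 0, 0, -3); set L[3][2]=2

L[3][0] = 4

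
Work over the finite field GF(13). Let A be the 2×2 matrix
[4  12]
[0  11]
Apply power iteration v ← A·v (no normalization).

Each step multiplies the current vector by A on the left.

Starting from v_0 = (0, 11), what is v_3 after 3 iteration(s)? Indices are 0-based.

v_3 = (11, 3)

v_0 = (0, 11).
v_1 = A·v_0 = (2, 4).
v_2 = A·v_1 = (4, 5).
v_3 = A·v_2 = (11, 3).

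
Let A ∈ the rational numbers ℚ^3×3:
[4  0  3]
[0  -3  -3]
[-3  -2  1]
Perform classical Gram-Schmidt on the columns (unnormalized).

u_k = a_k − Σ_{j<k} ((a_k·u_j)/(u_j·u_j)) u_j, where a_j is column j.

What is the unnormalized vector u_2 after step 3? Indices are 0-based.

u_2 = (567/289, -504/289, 756/289)

Step 1: u_0 = a_0 = (4, 0, -3).
Step 2: u_1 = a_1 − (6/25)·u_0 = (-24/25, -3, -32/25).
Step 3: u_2 = a_2 − (9/25)·u_0 − (121/289)·u_1 = (567/289, -504/289, 756/289).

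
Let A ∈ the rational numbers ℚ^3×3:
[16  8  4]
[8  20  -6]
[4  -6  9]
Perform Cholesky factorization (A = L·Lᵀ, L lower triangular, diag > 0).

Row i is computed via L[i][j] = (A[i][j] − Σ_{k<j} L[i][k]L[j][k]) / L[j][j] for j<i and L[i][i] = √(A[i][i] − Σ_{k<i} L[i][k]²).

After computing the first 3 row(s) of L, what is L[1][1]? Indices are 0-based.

L[1][1] = 4

Step 1: L[0][0] = √(16) = 4.
  L[1][0] = (8) / L[0][0] = 2.
Step 2: L[1][1] = √(16) = 4.
  L[2][0] = (4) / L[0][0] = 1.
  L[2][1] = (-8) / L[1][1] = -2.
Step 3: L[2][2] = √(4) = 2.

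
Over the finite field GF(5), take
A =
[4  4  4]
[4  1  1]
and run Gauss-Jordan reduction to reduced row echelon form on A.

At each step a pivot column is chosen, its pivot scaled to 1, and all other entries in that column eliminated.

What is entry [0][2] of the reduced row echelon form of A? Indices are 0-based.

pivot(0,0)=4: scale R0 → (1, 1, 1)
  clear (1,0): R1 −= (4)R0 → (0, 2, 2)
pivot(1,1)=2: scale R1 → (0, 1, 1)
  clear (0,1): R0 −= (1)R1 → (1, 0, 0)

M[0][2] = 0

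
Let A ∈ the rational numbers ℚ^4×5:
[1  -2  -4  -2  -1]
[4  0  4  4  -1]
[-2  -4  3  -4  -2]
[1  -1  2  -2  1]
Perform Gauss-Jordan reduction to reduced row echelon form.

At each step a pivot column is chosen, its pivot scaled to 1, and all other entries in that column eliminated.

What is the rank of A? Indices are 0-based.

step 1: normalize row 0 (÷1) = (1, -2, -4, -2, -1)
  row 1: subtract 4×row0 = (0, 8, 20, 12, 3)
  row 2: subtract -2×row0 = (0, -8, -5, -8, -4)
  row 3: subtract 1×row0 = (0, 1, 6, 0, 2)
step 2: normalize row 1 (÷8) = (0, 1, 5/2, 3/2, 3/8)
  row 0: subtract -2×row1 = (1, 0, 1, 1, -1/4)
  row 2: subtract -8×row1 = (0, 0, 15, 4, -1)
  row 3: subtract 1×row1 = (0, 0, 7/2, -3/2, 13/8)
step 3: normalize row 2 (÷15) = (0, 0, 1, 4/15, -1/15)
  row 0: subtract 1×row2 = (1, 0, 0, 11/15, -11/60)
  row 1: subtract 5/2×row2 = (0, 1, 0, 5/6, 13/24)
  row 3: subtract 7/2×row2 = (0, 0, 0, -73/30, 223/120)
step 4: normalize row 3 (÷-73/30) = (0, 0, 0, 1, -223/292)
  row 0: subtract 11/15×row3 = (1, 0, 0, 0, 55/146)
  row 1: subtract 5/6×row3 = (0, 1, 0, 0, 86/73)
  row 2: subtract 4/15×row3 = (0, 0, 1, 0, 10/73)

rank = 4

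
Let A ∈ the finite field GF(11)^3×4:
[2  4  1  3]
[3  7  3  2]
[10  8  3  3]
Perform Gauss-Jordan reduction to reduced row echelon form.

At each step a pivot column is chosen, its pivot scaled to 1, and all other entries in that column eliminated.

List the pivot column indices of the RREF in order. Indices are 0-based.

[1] R0 /= 2  ⇒  (1, 2, 6, 7)
     R1 -= 3·R0  ⇒  (0, 1, 7, 3)
     R2 -= 10·R0  ⇒  (0, 10, 9, 10)
[2] R1 /= 1  ⇒  (0, 1, 7, 3)
     R0 -= 2·R1  ⇒  (1, 0, 3, 1)
     R2 -= 10·R1  ⇒  (0, 0, 5, 2)
[3] R2 /= 5  ⇒  (0, 0, 1, 7)
     R0 -= 3·R2  ⇒  (1, 0, 0, 2)
     R1 -= 7·R2  ⇒  (0, 1, 0, 9)

pivot columns: 0, 1, 2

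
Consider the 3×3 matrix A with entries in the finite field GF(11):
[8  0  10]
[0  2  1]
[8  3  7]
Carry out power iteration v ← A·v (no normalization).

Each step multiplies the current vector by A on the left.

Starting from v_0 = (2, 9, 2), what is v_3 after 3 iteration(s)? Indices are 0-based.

v_3 = (1, 6, 9)

v_0 = (2, 9, 2).
v_1 = A·v_0 = (3, 9, 2).
v_2 = A·v_1 = (0, 9, 10).
v_3 = A·v_2 = (1, 6, 9).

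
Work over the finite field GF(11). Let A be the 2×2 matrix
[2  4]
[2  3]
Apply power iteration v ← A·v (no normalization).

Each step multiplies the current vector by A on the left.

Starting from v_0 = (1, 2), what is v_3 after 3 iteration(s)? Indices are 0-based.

v_3 = (5, 5)

v_0 = (1, 2).
v_1 = A·v_0 = (10, 8).
v_2 = A·v_1 = (8, 0).
v_3 = A·v_2 = (5, 5).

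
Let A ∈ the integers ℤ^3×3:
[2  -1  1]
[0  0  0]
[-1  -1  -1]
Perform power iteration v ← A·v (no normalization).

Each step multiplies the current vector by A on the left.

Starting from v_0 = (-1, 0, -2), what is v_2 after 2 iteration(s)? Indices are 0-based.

v_0 = (-1, 0, -2).
v_1 = A·v_0 = (-4, 0, 3).
v_2 = A·v_1 = (-5, 0, 1).

v_2 = (-5, 0, 1)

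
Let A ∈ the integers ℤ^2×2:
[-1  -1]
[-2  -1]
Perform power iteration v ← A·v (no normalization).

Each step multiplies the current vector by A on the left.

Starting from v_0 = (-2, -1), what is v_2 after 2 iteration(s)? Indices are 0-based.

v_2 = (-8, -11)

v_0 = (-2, -1).
v_1 = A·v_0 = (3, 5).
v_2 = A·v_1 = (-8, -11).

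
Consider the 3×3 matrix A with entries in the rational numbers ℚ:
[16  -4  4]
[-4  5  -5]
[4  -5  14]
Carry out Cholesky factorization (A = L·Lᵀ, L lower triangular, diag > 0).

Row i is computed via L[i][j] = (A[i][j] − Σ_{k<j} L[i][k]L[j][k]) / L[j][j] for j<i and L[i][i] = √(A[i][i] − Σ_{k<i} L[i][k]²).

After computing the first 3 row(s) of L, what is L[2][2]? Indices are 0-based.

Step 1: L[0][0] = √(16) = 4.
  L[1][0] = (-4) / L[0][0] = -1.
Step 2: L[1][1] = √(4) = 2.
  L[2][0] = (4) / L[0][0] = 1.
  L[2][1] = (-4) / L[1][1] = -2.
Step 3: L[2][2] = √(9) = 3.

L[2][2] = 3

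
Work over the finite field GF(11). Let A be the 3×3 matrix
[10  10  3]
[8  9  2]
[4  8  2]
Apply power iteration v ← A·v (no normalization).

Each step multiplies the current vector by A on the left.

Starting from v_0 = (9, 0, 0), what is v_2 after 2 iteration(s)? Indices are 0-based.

v_2 = (1, 10, 7)

v_0 = (9, 0, 0).
v_1 = A·v_0 = (2, 6, 3).
v_2 = A·v_1 = (1, 10, 7).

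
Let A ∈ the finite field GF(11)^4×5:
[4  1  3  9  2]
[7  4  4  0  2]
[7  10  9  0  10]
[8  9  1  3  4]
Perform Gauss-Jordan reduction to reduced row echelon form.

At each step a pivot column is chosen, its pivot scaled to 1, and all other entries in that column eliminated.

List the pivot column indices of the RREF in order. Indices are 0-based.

pivot columns: 0, 1, 2, 4

[1] R0 /= 4  ⇒  (1, 3, 9, 5, 6)
     R1 -= 7·R0  ⇒  (0, 5, 7, 9, 4)
     R2 -= 7·R0  ⇒  (0, 0, 1, 9, 1)
     R3 -= 8·R0  ⇒  (0, 7, 6, 7, 0)
[2] R1 /= 5  ⇒  (0, 1, 8, 4, 3)
     R0 -= 3·R1  ⇒  (1, 0, 7, 4, 8)
     R3 -= 7·R1  ⇒  (0, 0, 5, 1, 1)
[3] R2 /= 1  ⇒  (0, 0, 1, 9, 1)
     R0 -= 7·R2  ⇒  (1, 0, 0, 7, 1)
     R1 -= 8·R2  ⇒  (0, 1, 0, 9, 6)
     R3 -= 5·R2  ⇒  (0, 0, 0, 0, 7)
column 3 empty below row 3
[4] R3 /= 7  ⇒  (0, 0, 0, 0, 1)
     R0 -= 1·R3  ⇒  (1, 0, 0, 7, 0)
     R1 -= 6·R3  ⇒  (0, 1, 0, 9, 0)
     R2 -= 1·R3  ⇒  (0, 0, 1, 9, 0)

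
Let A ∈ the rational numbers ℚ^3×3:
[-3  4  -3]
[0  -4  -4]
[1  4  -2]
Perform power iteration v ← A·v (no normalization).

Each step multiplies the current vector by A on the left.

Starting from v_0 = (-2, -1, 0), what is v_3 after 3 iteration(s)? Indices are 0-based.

v_0 = (-2, -1, 0).
v_1 = A·v_0 = (2, 4, -6).
v_2 = A·v_1 = (28, 8, 30).
v_3 = A·v_2 = (-142, -152, 0).

v_3 = (-142, -152, 0)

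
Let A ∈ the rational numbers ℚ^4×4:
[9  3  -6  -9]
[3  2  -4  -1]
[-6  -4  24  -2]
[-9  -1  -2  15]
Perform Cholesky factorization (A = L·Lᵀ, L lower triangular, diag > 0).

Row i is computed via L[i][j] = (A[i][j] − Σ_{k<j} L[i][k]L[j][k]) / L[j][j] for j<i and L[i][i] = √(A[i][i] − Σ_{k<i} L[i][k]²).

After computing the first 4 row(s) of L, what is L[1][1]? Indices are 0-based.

L[1][1] = 1

Step 1: L[0][0] = √(9) = 3.
  L[1][0] = (3) / L[0][0] = 1.
Step 2: L[1][1] = √(1) = 1.
  L[2][0] = (-6) / L[0][0] = -2.
  L[2][1] = (-2) / L[1][1] = -2.
Step 3: L[2][2] = √(16) = 4.
  L[3][0] = (-9) / L[0][0] = -3.
  L[3][1] = (2) / L[1][1] = 2.
  L[3][2] = (-4) / L[2][2] = -1.
Step 4: L[3][3] = √(1) = 1.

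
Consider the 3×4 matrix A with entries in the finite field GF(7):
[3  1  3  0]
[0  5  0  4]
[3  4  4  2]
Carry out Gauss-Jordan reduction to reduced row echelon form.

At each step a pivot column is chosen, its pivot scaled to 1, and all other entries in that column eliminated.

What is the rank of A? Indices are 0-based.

rank = 3

pivot(0,0)=3: scale R0 → (1, 5, 1, 0)
  clear (2,0): R2 −= (3)R0 → (0, 3, 1, 2)
pivot(1,1)=5: scale R1 → (0, 1, 0, 5)
  clear (0,1): R0 −= (5)R1 → (1, 0, 1, 3)
  clear (2,1): R2 −= (3)R1 → (0, 0, 1, 1)
pivot(2,2)=1: scale R2 → (0, 0, 1, 1)
  clear (0,2): R0 −= (1)R2 → (1, 0, 0, 2)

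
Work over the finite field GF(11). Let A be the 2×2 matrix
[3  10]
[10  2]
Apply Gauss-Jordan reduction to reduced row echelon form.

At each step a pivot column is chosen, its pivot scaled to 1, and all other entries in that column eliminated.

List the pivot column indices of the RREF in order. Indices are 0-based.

pivot(0,0)=3: scale R0 → (1, 7)
  clear (1,0): R1 −= (10)R0 → (0, 9)
pivot(1,1)=9: scale R1 → (0, 1)
  clear (0,1): R0 −= (7)R1 → (1, 0)

pivot columns: 0, 1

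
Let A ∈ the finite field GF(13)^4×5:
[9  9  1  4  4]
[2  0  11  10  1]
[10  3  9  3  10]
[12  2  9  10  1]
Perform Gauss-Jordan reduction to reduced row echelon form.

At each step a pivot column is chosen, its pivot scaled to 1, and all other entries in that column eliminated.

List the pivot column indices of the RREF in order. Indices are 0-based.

pivot columns: 0, 1, 2, 3

step 1: normalize row 0 (÷9) = (1, 1, 3, 12, 12)
  row 1: subtract 2×row0 = (0, 11, 5, 12, 3)
  row 2: subtract 10×row0 = (0, 6, 5, 0, 7)
  row 3: subtract 12×row0 = (0, 3, 12, 9, 0)
step 2: normalize row 1 (÷11) = (0, 1, 4, 7, 5)
  row 0: subtract 1×row1 = (1, 0, 12, 5, 7)
  row 2: subtract 6×row1 = (0, 0, 7, 10, 3)
  row 3: subtract 3×row1 = (0, 0, 0, 1, 11)
step 3: normalize row 2 (÷7) = (0, 0, 1, 7, 6)
  row 0: subtract 12×row2 = (1, 0, 0, 12, 0)
  row 1: subtract 4×row2 = (0, 1, 0, 5, 7)
step 4: normalize row 3 (÷1) = (0, 0, 0, 1, 11)
  row 0: subtract 12×row3 = (1, 0, 0, 0, 11)
  row 1: subtract 5×row3 = (0, 1, 0, 0, 4)
  row 2: subtract 7×row3 = (0, 0, 1, 0, 7)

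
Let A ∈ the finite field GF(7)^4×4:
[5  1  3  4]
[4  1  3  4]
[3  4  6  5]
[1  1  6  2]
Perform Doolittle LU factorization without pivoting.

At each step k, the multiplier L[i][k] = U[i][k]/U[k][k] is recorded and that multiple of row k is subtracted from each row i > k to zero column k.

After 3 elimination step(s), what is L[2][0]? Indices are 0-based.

L[2][0] = 2

[col 0] pivot 5
  R1 -= 5*R0 → (0, 3, 2, 5)  (L[1][0] := 5)
  R2 -= 2*R0 → (0, 2, 0, 4)  (L[2][0] := 2)
  R3 -= 3*R0 → (0, 5, 4, 4)  (L[3][0] := 3)
[col 1] pivot 3
  R2 -= 3*R1 → (0, 0, 1, 3)  (L[2][1] := 3)
  R3 -= 4*R1 → (0, 0, 3, 5)  (L[3][1] := 4)
[col 2] pivot 1
  R3 -= 3*R2 → (0, 0, 0, 3)  (L[3][2] := 3)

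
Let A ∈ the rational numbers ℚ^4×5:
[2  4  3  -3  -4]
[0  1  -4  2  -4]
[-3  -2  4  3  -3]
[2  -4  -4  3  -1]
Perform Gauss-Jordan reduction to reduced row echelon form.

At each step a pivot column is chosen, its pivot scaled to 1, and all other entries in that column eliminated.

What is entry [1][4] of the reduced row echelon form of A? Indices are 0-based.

[1] R0 /= 2  ⇒  (1, 2, 3/2, -3/2, -2)
     R2 -= -3·R0  ⇒  (0, 4, 17/2, -3/2, -9)
     R3 -= 2·R0  ⇒  (0, -8, -7, 6, 3)
[2] R1 /= 1  ⇒  (0, 1, -4, 2, -4)
     R0 -= 2·R1  ⇒  (1, 0, 19/2, -11/2, 6)
     R2 -= 4·R1  ⇒  (0, 0, 49/2, -19/2, 7)
     R3 -= -8·R1  ⇒  (0, 0, -39, 22, -29)
[3] R2 /= 49/2  ⇒  (0, 0, 1, -19/49, 2/7)
     R0 -= 19/2·R2  ⇒  (1, 0, 0, -89/49, 23/7)
     R1 -= -4·R2  ⇒  (0, 1, 0, 22/49, -20/7)
     R3 -= -39·R2  ⇒  (0, 0, 0, 337/49, -125/7)
[4] R3 /= 337/49  ⇒  (0, 0, 0, 1, -875/337)
     R0 -= -89/49·R3  ⇒  (1, 0, 0, 0, -482/337)
     R1 -= 22/49·R3  ⇒  (0, 1, 0, 0, -570/337)
     R2 -= -19/49·R3  ⇒  (0, 0, 1, 0, -243/337)

M[1][4] = -570/337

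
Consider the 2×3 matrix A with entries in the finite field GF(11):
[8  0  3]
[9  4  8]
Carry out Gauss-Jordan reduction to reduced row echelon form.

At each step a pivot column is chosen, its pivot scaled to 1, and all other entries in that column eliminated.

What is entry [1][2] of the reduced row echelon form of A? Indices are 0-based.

M[1][2] = 7

[1] R0 /= 8  ⇒  (1, 0, 10)
     R1 -= 9·R0  ⇒  (0, 4, 6)
[2] R1 /= 4  ⇒  (0, 1, 7)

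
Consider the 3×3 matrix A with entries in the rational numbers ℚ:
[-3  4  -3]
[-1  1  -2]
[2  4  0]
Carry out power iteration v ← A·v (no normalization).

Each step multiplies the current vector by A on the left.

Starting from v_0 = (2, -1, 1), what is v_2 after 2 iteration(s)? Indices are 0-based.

v_0 = (2, -1, 1).
v_1 = A·v_0 = (-13, -5, 0).
v_2 = A·v_1 = (19, 8, -46).

v_2 = (19, 8, -46)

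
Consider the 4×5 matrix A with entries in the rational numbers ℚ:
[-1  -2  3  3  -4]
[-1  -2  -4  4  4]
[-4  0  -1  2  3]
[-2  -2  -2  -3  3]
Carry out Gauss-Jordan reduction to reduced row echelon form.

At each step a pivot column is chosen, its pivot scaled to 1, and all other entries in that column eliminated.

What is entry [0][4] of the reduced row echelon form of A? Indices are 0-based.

M[0][4] = -104/201

step 1: normalize row 0 (÷-1) = (1, 2, -3, -3, 4)
  row 1: subtract -1×row0 = (0, 0, -7, 1, 8)
  row 2: subtract -4×row0 = (0, 8, -13, -10, 19)
  row 3: subtract -2×row0 = (0, 2, -8, -9, 11)
step 2: exchange rows 1,2
step 2: normalize row 1 (÷8) = (0, 1, -13/8, -5/4, 19/8)
  row 0: subtract 2×row1 = (1, 0, 1/4, -1/2, -3/4)
  row 3: subtract 2×row1 = (0, 0, -19/4, -13/2, 25/4)
step 3: normalize row 2 (÷-7) = (0, 0, 1, -1/7, -8/7)
  row 0: subtract 1/4×row2 = (1, 0, 0, -13/28, -13/28)
  row 1: subtract -13/8×row2 = (0, 1, 0, -83/56, 29/56)
  row 3: subtract -19/4×row2 = (0, 0, 0, -201/28, 23/28)
step 4: normalize row 3 (÷-201/28) = (0, 0, 0, 1, -23/201)
  row 0: subtract -13/28×row3 = (1, 0, 0, 0, -104/201)
  row 1: subtract -83/56×row3 = (0, 1, 0, 0, 70/201)
  row 2: subtract -1/7×row3 = (0, 0, 1, 0, -233/201)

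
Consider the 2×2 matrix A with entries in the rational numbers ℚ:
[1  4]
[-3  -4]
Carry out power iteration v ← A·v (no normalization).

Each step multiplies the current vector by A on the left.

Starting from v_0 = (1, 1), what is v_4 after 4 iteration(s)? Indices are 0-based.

v_0 = (1, 1).
v_1 = A·v_0 = (5, -7).
v_2 = A·v_1 = (-23, 13).
v_3 = A·v_2 = (29, 17).
v_4 = A·v_3 = (97, -155).

v_4 = (97, -155)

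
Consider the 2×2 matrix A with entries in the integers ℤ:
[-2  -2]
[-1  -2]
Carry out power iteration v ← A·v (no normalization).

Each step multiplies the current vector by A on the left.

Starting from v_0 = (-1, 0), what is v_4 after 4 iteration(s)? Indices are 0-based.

v_0 = (-1, 0).
v_1 = A·v_0 = (2, 1).
v_2 = A·v_1 = (-6, -4).
v_3 = A·v_2 = (20, 14).
v_4 = A·v_3 = (-68, -48).

v_4 = (-68, -48)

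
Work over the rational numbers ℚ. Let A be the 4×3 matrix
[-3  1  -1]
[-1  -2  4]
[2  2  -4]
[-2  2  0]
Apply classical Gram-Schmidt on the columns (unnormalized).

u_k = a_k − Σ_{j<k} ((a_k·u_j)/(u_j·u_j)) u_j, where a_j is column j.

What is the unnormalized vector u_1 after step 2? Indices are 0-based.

u_1 = (5/6, -37/18, 19/9, 17/9)

Step 1: u_0 = a_0 = (-3, -1, 2, -2).
Step 2: u_1 = a_1 − (-1/18)·u_0 = (5/6, -37/18, 19/9, 17/9).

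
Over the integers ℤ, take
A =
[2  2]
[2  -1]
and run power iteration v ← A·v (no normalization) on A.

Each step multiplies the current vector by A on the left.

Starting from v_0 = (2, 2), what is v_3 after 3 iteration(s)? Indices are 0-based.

v_0 = (2, 2).
v_1 = A·v_0 = (8, 2).
v_2 = A·v_1 = (20, 14).
v_3 = A·v_2 = (68, 26).

v_3 = (68, 26)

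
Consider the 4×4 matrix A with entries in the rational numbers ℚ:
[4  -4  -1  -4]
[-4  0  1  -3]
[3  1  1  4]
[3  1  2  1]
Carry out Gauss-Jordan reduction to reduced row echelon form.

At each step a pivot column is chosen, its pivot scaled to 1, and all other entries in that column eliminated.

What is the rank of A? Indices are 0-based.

pivot(0,0)=4: scale R0 → (1, -1, -1/4, -1)
  clear (1,0): R1 −= (-4)R0 → (0, -4, 0, -7)
  clear (2,0): R2 −= (3)R0 → (0, 4, 7/4, 7)
  clear (3,0): R3 −= (3)R0 → (0, 4, 11/4, 4)
pivot(1,1)=-4: scale R1 → (0, 1, 0, 7/4)
  clear (0,1): R0 −= (-1)R1 → (1, 0, -1/4, 3/4)
  clear (2,1): R2 −= (4)R1 → (0, 0, 7/4, 0)
  clear (3,1): R3 −= (4)R1 → (0, 0, 11/4, -3)
pivot(2,2)=7/4: scale R2 → (0, 0, 1, 0)
  clear (0,2): R0 −= (-1/4)R2 → (1, 0, 0, 3/4)
  clear (3,2): R3 −= (11/4)R2 → (0, 0, 0, -3)
pivot(3,3)=-3: scale R3 → (0, 0, 0, 1)
  clear (0,3): R0 −= (3/4)R3 → (1, 0, 0, 0)
  clear (1,3): R1 −= (7/4)R3 → (0, 1, 0, 0)

rank = 4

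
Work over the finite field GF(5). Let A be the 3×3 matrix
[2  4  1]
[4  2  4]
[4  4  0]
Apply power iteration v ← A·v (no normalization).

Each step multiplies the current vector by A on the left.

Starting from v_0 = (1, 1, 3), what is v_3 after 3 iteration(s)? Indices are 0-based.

v_3 = (0, 2, 3)

v_0 = (1, 1, 3).
v_1 = A·v_0 = (4, 3, 3).
v_2 = A·v_1 = (3, 4, 3).
v_3 = A·v_2 = (0, 2, 3).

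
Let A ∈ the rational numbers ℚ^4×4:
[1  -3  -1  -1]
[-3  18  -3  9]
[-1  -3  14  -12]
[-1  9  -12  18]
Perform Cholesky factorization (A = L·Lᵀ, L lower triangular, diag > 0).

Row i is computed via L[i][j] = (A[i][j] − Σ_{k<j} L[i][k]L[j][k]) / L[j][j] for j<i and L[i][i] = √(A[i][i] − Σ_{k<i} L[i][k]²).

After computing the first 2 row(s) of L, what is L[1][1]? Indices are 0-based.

Step 1: L[0][0] = √(1) = 1.
  L[1][0] = (-3) / L[0][0] = -3.
Step 2: L[1][1] = √(9) = 3.

L[1][1] = 3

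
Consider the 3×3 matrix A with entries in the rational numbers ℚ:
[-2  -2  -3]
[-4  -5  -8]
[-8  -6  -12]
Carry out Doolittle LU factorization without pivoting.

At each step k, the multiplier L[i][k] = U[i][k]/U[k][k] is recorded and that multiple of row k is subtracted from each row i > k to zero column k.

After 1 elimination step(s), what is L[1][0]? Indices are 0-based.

L[1][0] = 2

k=0: U[0][0]=-2
  eliminate (1,0): mult=2, new row 1: (0, -1, -2); set L[1][0]=2
  eliminate (2,0): mult=4, new row 2: (0, 2, 0); set L[2][0]=4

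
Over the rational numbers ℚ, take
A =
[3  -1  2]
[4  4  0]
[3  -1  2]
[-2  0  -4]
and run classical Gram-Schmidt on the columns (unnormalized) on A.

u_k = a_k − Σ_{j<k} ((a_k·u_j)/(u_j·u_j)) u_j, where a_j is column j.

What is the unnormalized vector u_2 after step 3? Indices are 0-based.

u_2 = (-48/73, -24/73, -48/73, -192/73)

Step 1: u_0 = a_0 = (3, 4, 3, -2).
Step 2: u_1 = a_1 − (5/19)·u_0 = (-34/19, 56/19, -34/19, 10/19).
Step 3: u_2 = a_2 − (10/19)·u_0 − (-44/73)·u_1 = (-48/73, -24/73, -48/73, -192/73).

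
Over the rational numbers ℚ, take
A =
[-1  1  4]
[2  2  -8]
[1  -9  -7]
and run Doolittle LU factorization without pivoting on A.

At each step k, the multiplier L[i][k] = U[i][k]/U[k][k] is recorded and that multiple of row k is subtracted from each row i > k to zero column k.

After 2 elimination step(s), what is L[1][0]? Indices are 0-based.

Step 1: pivot at (0,0) is -1.
  row1 ← row1 − (-2)·row0  ⇒  L[1][0]=-2, U row1=(0, 4, 0)
  row2 ← row2 − (-1)·row0  ⇒  L[2][0]=-1, U row2=(0, -8, -3)
Step 2: pivot at (1,1) is 4.
  row2 ← row2 − (-2)·row1  ⇒  L[2][1]=-2, U row2=(0, 0, -3)

L[1][0] = -2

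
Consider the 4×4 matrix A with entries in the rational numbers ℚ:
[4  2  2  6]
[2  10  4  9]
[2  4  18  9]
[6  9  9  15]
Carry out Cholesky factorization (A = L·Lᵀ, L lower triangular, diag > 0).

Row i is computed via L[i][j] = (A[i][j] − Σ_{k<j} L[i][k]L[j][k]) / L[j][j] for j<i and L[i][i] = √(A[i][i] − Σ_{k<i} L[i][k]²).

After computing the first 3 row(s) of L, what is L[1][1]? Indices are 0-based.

Step 1: L[0][0] = √(4) = 2.
  L[1][0] = (2) / L[0][0] = 1.
Step 2: L[1][1] = √(9) = 3.
  L[2][0] = (2) / L[0][0] = 1.
  L[2][1] = (3) / L[1][1] = 1.
Step 3: L[2][2] = √(16) = 4.

L[1][1] = 3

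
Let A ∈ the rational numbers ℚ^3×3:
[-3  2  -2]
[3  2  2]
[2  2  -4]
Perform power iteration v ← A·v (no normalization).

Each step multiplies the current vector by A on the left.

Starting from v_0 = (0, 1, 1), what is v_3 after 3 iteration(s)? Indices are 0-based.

v_3 = (-60, 76, -32)

v_0 = (0, 1, 1).
v_1 = A·v_0 = (0, 4, -2).
v_2 = A·v_1 = (12, 4, 16).
v_3 = A·v_2 = (-60, 76, -32).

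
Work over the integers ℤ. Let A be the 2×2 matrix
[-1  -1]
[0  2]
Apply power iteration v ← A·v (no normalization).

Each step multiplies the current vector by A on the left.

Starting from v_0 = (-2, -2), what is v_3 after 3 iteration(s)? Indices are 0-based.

v_0 = (-2, -2).
v_1 = A·v_0 = (4, -4).
v_2 = A·v_1 = (0, -8).
v_3 = A·v_2 = (8, -16).

v_3 = (8, -16)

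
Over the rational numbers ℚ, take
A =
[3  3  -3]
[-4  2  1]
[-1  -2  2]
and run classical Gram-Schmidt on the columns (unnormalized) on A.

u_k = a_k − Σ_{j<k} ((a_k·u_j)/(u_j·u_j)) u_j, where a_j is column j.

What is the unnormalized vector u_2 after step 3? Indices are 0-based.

u_2 = (90/433, 27/433, 162/433)

Step 1: u_0 = a_0 = (3, -4, -1).
Step 2: u_1 = a_1 − (3/26)·u_0 = (69/26, 32/13, -49/26).
Step 3: u_2 = a_2 − (-15/26)·u_0 − (-241/433)·u_1 = (90/433, 27/433, 162/433).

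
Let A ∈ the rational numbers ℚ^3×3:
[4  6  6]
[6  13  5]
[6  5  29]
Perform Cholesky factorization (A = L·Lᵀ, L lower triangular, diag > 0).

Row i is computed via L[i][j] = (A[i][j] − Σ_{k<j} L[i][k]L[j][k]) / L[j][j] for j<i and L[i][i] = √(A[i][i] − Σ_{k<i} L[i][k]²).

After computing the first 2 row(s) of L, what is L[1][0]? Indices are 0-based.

Step 1: L[0][0] = √(4) = 2.
  L[1][0] = (6) / L[0][0] = 3.
Step 2: L[1][1] = √(4) = 2.

L[1][0] = 3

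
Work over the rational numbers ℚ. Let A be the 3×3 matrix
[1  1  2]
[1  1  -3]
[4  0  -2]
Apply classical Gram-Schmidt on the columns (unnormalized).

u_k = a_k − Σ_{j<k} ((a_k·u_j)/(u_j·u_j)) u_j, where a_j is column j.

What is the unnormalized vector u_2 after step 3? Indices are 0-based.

u_2 = (5/2, -5/2, 0)

Step 1: u_0 = a_0 = (1, 1, 4).
Step 2: u_1 = a_1 − (1/9)·u_0 = (8/9, 8/9, -4/9).
Step 3: u_2 = a_2 − (-1/2)·u_0 − (0)·u_1 = (5/2, -5/2, 0).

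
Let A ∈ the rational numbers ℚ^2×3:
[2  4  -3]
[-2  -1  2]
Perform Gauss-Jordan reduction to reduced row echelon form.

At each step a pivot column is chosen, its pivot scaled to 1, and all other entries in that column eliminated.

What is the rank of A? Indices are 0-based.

step 1: normalize row 0 (÷2) = (1, 2, -3/2)
  row 1: subtract -2×row0 = (0, 3, -1)
step 2: normalize row 1 (÷3) = (0, 1, -1/3)
  row 0: subtract 2×row1 = (1, 0, -5/6)

rank = 2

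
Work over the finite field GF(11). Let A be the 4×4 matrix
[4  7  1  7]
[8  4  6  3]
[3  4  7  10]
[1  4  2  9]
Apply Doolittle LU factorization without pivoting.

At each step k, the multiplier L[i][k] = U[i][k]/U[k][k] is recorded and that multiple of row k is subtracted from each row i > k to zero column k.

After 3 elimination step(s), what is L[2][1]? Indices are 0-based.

L[2][1] = 7

Step 1: pivot at (0,0) is 4.
  row1 ← row1 − (2)·row0  ⇒  L[1][0]=2, U row1=(0, 1, 4, 0)
  row2 ← row2 − (9)·row0  ⇒  L[2][0]=9, U row2=(0, 7, 9, 2)
  row3 ← row3 − (3)·row0  ⇒  L[3][0]=3, U row3=(0, 5, 10, 10)
Step 2: pivot at (1,1) is 1.
  row2 ← row2 − (7)·row1  ⇒  L[2][1]=7, U row2=(0, 0, 3, 2)
  row3 ← row3 − (5)·row1  ⇒  L[3][1]=5, U row3=(0, 0, 1, 10)
Step 3: pivot at (2,2) is 3.
  row3 ← row3 − (4)·row2  ⇒  L[3][2]=4, U row3=(0, 0, 0, 2)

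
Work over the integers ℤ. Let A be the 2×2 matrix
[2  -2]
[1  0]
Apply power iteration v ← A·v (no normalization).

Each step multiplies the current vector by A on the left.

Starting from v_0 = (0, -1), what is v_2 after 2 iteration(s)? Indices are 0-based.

v_2 = (4, 2)

v_0 = (0, -1).
v_1 = A·v_0 = (2, 0).
v_2 = A·v_1 = (4, 2).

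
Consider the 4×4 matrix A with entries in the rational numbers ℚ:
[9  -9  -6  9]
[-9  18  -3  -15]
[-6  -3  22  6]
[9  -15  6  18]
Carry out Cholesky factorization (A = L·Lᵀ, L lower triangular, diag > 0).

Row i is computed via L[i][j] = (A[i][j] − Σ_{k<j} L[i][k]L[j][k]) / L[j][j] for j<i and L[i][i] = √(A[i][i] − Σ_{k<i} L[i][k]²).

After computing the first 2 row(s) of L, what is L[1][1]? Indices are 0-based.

L[1][1] = 3

Step 1: L[0][0] = √(9) = 3.
  L[1][0] = (-9) / L[0][0] = -3.
Step 2: L[1][1] = √(9) = 3.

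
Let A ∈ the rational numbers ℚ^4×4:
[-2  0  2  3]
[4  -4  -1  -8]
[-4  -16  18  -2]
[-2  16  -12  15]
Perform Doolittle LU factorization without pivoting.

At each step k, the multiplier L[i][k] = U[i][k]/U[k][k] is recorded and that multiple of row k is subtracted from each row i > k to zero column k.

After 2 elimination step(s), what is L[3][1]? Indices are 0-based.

L[3][1] = -4

Step 1: pivot at (0,0) is -2.
  row1 ← row1 − (-2)·row0  ⇒  L[1][0]=-2, U row1=(0, -4, 3, -2)
  row2 ← row2 − (2)·row0  ⇒  L[2][0]=2, U row2=(0, -16, 14, -8)
  row3 ← row3 − (1)·row0  ⇒  L[3][0]=1, U row3=(0, 16, -14, 12)
Step 2: pivot at (1,1) is -4.
  row2 ← row2 − (4)·row1  ⇒  L[2][1]=4, U row2=(0, 0, 2, 0)
  row3 ← row3 − (-4)·row1  ⇒  L[3][1]=-4, U row3=(0, 0, -2, 4)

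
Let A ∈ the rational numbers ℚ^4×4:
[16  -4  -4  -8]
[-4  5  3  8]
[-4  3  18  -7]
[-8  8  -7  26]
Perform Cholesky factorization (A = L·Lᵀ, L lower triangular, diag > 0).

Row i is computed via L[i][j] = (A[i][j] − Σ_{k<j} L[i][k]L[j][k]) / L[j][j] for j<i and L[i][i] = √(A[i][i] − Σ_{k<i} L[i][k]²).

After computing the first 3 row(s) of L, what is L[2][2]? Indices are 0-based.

Step 1: L[0][0] = √(16) = 4.
  L[1][0] = (-4) / L[0][0] = -1.
Step 2: L[1][1] = √(4) = 2.
  L[2][0] = (-4) / L[0][0] = -1.
  L[2][1] = (2) / L[1][1] = 1.
Step 3: L[2][2] = √(16) = 4.

L[2][2] = 4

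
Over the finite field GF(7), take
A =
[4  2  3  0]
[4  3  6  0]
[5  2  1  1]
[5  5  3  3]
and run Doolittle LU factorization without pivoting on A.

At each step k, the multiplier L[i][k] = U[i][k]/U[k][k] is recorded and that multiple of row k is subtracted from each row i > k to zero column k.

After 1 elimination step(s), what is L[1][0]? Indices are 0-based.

k=0: U[0][0]=4
  eliminate (1,0): mult=1, new row 1: (0, 1, 3, 0); set L[1][0]=1
  eliminate (2,0): mult=3, new row 2: (0, 3, 6, 1); set L[2][0]=3
  eliminate (3,0): mult=3, new row 3: (0, 6, 1, 3); set L[3][0]=3

L[1][0] = 1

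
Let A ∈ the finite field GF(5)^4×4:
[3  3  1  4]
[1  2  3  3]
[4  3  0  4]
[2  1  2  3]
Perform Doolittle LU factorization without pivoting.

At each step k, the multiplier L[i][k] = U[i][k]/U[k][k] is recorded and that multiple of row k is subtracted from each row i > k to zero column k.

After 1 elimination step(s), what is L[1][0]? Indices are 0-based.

k=0: U[0][0]=3
  eliminate (1,0): mult=2, new row 1: (0, 1, 1, 0); set L[1][0]=2
  eliminate (2,0): mult=3, new row 2: (0, 4, 2, 2); set L[2][0]=3
  eliminate (3,0): mult=4, new row 3: (0, 4, 3, 2); set L[3][0]=4

L[1][0] = 2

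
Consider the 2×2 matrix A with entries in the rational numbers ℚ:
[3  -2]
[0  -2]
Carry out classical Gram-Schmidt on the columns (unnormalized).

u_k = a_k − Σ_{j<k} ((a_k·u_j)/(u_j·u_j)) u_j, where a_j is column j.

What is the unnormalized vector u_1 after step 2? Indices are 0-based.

u_1 = (0, -2)

Step 1: u_0 = a_0 = (3, 0).
Step 2: u_1 = a_1 − (-2/3)·u_0 = (0, -2).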